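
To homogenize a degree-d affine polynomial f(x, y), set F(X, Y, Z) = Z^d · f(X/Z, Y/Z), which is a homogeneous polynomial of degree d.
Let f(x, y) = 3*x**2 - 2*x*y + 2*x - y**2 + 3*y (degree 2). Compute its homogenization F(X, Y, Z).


F(X, Y, Z) = 3*X**2 - 2*X*Y + 2*X*Z - Y**2 + 3*Y*Z

deg(f) = 2.
Substitute x = X/Z, y = Y/Z into f, then multiply by Z^2.
  monomial 3·x^2·y^0 ↦ 3·X^2·Y^0·Z^0.
  monomial -2·x^1·y^1 ↦ -2·X^1·Y^1·Z^0.
  monomial 2·x^1·y^0 ↦ 2·X^1·Y^0·Z^1.
  monomial -1·x^0·y^2 ↦ -1·X^0·Y^2·Z^0.
  monomial 3·x^0·y^1 ↦ 3·X^0·Y^1·Z^1.
Collecting: F(X, Y, Z) = 3*X**2 - 2*X*Y + 2*X*Z - Y**2 + 3*Y*Z.


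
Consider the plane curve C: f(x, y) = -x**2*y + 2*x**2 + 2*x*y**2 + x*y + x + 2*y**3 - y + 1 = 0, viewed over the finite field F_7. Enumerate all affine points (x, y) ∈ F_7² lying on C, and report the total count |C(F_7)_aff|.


Affine F_7-points: {(0, 6), (1, 1), (2, 1), (4, 6), (5, 0), (5, 2)}; count = 6.

For each of the 49 pairs (x, y) ∈ F_7², evaluate f(x, y) mod 7. Record the zeros.
  x = 0: [0↦1, 1↦2, 2↦1, 3↦3, 4↦6, 5↦1, 6↦0]  zeros at y ∈ {6}
  x = 1: [0↦4, 1↦0, 2↦5, 3↦3, 4↦6, 5↦5, 6↦5]  zeros at y ∈ {1}
  x = 2: [0↦4, 1↦0, 2↦2, 3↦1, 4↦2, 5↦3, 6↦2]  zeros at y ∈ {1}
  x = 3: [0↦1, 1↦2, 2↦6, 3↦4, 4↦1, 5↦2, 6↦5]  zeros at y ∈ ∅
  x = 4: [0↦2, 1↦6, 2↦3, 3↦5, 4↦3, 5↦2, 6↦0]  zeros at y ∈ {6}
  x = 5: [0↦0, 1↦5, 2↦0, 3↦4, 4↦1, 5↦3, 6↦1]  zeros at y ∈ {0, 2}
  x = 6: [0↦2, 1↦6, 2↦4, 3↦1, 4↦2, 5↦5, 6↦1]  zeros at y ∈ ∅
Collecting zeros: affine points = {(0, 6), (1, 1), (2, 1), (4, 6), (5, 0), (5, 2)}.
Total count |C(F_7)_aff| = 6.


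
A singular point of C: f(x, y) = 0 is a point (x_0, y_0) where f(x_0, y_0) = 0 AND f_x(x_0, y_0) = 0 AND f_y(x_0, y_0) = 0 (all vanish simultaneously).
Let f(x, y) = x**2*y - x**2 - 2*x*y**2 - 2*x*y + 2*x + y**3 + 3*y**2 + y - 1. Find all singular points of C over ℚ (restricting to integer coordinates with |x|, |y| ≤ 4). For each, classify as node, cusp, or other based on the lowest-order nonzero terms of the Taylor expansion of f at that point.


Singular points: {(1, 0)}; classification: node.

Compute partial derivatives:
  f_x = 2*x*y - 2*x - 2*y**2 - 2*y + 2.
  f_y = x**2 - 4*x*y - 2*x + 3*y**2 + 6*y + 1.
Scan x_0 ∈ {−4, ..., 4}. For each x_0, f_y(x_0, y) is a polynomial in y; find its integer roots y ∈ {−4, ..., 4}, then test f_x and f at those candidates.
  x = -4: f_y(-4, y) = 3*y**2 + 22*y + 25; no integer root y with |y| ≤ 4.
  x = -3: f_y(-3, y) = 3*y**2 + 18*y + 16; no integer root y with |y| ≤ 4.
  x = -2: f_y(-2, y) = 3*y**2 + 14*y + 9; no integer root y with |y| ≤ 4.
  x = -1: f_y(-1, y) = 3*y**2 + 10*y + 4; no integer root y with |y| ≤ 4.
  x = 0: f_y(0, y) = 3*y**2 + 6*y + 1; no integer root y with |y| ≤ 4.
  x = 1: f_y(1, y) = 3*y**2 + 2*y; vanishes at y ∈ {0}. (1, 0): f_x = 0, f = 0 — SINGULAR.
  x = 2: f_y(2, y) = 3*y**2 - 2*y + 1; no integer root y with |y| ≤ 4.
  x = 3: f_y(3, y) = 3*y**2 - 6*y + 4; no integer root y with |y| ≤ 4.
  x = 4: f_y(4, y) = 3*y**2 - 10*y + 9; no integer root y with |y| ≤ 4.
Only singular point on the grid: (1, 0).
Classify: substitute x = 1 + u, y = 0 + v and expand: f = u**2*v - u**2 - 2*u*v**2 + v**3 + v**2.
No constant or linear terms (consistent with a singular point). Quadratic part: -u**2 + v**2. Cubic part: u**2*v - 2*u*v**2 + v**3.
The quadratic part v**2 - u**2 = (v − u)(v + u) splits into two distinct linear factors, so there are two distinct tangent lines y − 0 = ±(x − 1) — this is a node (ordinary double point).
Classification: node.


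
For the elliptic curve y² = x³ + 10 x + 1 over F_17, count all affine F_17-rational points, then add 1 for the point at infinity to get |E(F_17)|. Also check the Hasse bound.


Affine points = {(0, 1), (0, 16), (8, 7), (8, 10), (9, 2), (9, 15), (10, 8), (10, 9), (12, 8), (12, 9), (13, 4), (13, 13)}; affine count = 12; |E(F_17)| = 13.

Discriminant check: Δ ∝ 4a³ + 27b² = 4·10³ + 27·1² = 4·1000 + 27·1 ≡ 15 (mod 17). Nonzero ⇒ E is nonsingular.
For each x ∈ F_17, compute rhs = x³ + 10·x + 1 mod 17, then count y ∈ F_17 with y² ≡ rhs.
  x = 0: rhs = 1, matching y values: 1, 16 (2 points).
  x = 1: rhs = 12, matching y values: none (0 points).
  x = 2: rhs = 12, matching y values: none (0 points).
  x = 3: rhs = 7, matching y values: none (0 points).
  x = 4: rhs = 3, matching y values: none (0 points).
  x = 5: rhs = 6, matching y values: none (0 points).
  x = 6: rhs = 5, matching y values: none (0 points).
  x = 7: rhs = 6, matching y values: none (0 points).
  x = 8: rhs = 15, matching y values: 7, 10 (2 points).
  x = 9: rhs = 4, matching y values: 2, 15 (2 points).
  x = 10: rhs = 13, matching y values: 8, 9 (2 points).
  x = 11: rhs = 14, matching y values: none (0 points).
  x = 12: rhs = 13, matching y values: 8, 9 (2 points).
  x = 13: rhs = 16, matching y values: 4, 13 (2 points).
  x = 14: rhs = 12, matching y values: none (0 points).
  x = 15: rhs = 7, matching y values: none (0 points).
  x = 16: rhs = 7, matching y values: none (0 points).
Total affine count: 12.
Full point count |E(F_17)| = 12 + 1 = 13.
Hasse bound: |13 − (17+1)| = |-5| = 5 ≤ 2√17 ≈ 8.2462 ✓.


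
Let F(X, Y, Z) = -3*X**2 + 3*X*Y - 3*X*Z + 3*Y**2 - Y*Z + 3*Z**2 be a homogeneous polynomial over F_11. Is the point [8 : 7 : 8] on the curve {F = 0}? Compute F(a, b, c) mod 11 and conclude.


F(8,7,8) ≡ 1 (mod 11); P is NOT on the curve.

Evaluate F(8, 7, 8) term-by-term (mod 11).
  -3*X**2 ↦ -3·64·1·1 = -192
  3*X*Y ↦ 3·8·7·1 = 168
  -3*X*Z ↦ -3·8·1·8 = -192
  3*Y**2 ↦ 3·1·49·1 = 147
  -Y*Z ↦ -1·1·7·8 = -56
  3*Z**2 ↦ 3·1·1·64 = 192
Sum: F(8, 7, 8) = (-192) + (168) + (-192) + (147) + (-56) + (192) = 67.
Reducing mod 11: 67 ≡ 1 (mod 11).
Since F(a, b, c) ≡ 1 ≠ 0 (mod 11), P does NOT lie on the curve.


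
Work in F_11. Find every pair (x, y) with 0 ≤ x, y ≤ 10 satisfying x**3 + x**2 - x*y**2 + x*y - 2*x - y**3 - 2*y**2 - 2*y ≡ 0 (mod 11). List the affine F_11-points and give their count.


Affine F_11-points: {(0, 0), (1, 0), (1, 2), (1, 6), (2, 3), (2, 6), (2, 9), (3, 4), (4, 2), (5, 2), (7, 6), (8, 7), (9, 0)}; count = 13.

For each of the 121 pairs (x, y) ∈ F_11², evaluate f(x, y) mod 11. Record the zeros.
  x = 0: [0↦0, 1↦6, 2↦2, 3↦4, 4↦6, 5↦2, 6↦8, 7↦7, 8↦4, 9↦4, 10↦1]  zeros at y ∈ {0}
  x = 1: [0↦0, 1↦6, 2↦0, 3↦9, 4↦5, 5↦4, 6↦0, 7↦9, 8↦3, 9↦9, 10↦10]  zeros at y ∈ {0, 2, 6}
  x = 2: [0↦8, 1↦3, 2↦6, 3↦0, 4↦1, 5↦3, 6↦0, 7↦8, 8↦10, 9↦0, 10↦5]  zeros at y ∈ {3, 6, 9}
  x = 3: [0↦8, 1↦3, 2↦4, 3↦5, 4↦0, 5↦5, 6↦3, 7↦10, 8↦9, 9↦5, 10↦3]  zeros at y ∈ {4}
  x = 4: [0↦6, 1↦1, 2↦0, 3↦8, 4↦8, 5↦5, 6↦4, 7↦10, 8↦6, 9↦8, 10↦10]  zeros at y ∈ {2}
  x = 5: [0↦8, 1↦3, 2↦0, 3↦4, 4↦9, 5↦9, 6↦9, 7↦3, 8↦7, 9↦4, 10↦10]  zeros at y ∈ {2}
  x = 6: [0↦9, 1↦4, 2↦10, 3↦10, 4↦9, 5↦1, 6↦2, 7↦6, 8↦7, 9↦10, 10↦9]  zeros at y ∈ ∅
  x = 7: [0↦4, 1↦10, 2↦3, 3↦10, 4↦3, 5↦9, 6↦0, 7↦3, 8↦1, 9↦10, 10↦2]  zeros at y ∈ {6}
  x = 8: [0↦10, 1↦5, 2↦7, 3↦10, 4↦8, 5↦6, 6↦9, 7↦0, 8↦6, 9↦10, 10↦6]  zeros at y ∈ {7}
  x = 9: [0↦0, 1↦6, 2↦6, 3↦5, 4↦8, 5↦9, 6↦2, 7↦3, 8↦6, 9↦5, 10↦5]  zeros at y ∈ {0}
  x = 10: [0↦2, 1↦8, 2↦6, 3↦1, 4↦9, 5↦2, 6↦7, 7↦7, 8↦7, 9↦1, 10↦5]  zeros at y ∈ ∅
Collecting zeros: affine points = {(0, 0), (1, 0), (1, 2), (1, 6), (2, 3), (2, 6), (2, 9), (3, 4), (4, 2), (5, 2), (7, 6), (8, 7), (9, 0)}.
Total count |C(F_11)_aff| = 13.


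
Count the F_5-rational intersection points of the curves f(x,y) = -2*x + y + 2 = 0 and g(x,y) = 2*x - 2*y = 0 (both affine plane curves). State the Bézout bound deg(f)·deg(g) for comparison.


Common zeros: {(2, 2)}; count = 1; Bézout bound = 1.

deg(f) = 1, deg(g) = 1, so Bézout bound = 1.
Scan x ∈ F_5. For each x, list the y ∈ F_5 with f(x, y) ≡ 0 and those with g(x, y) ≡ 0 (mod 5); the common zeros in that column are the intersection.
  x = 0: f ≡ 0 at y ∈ {3}; g ≡ 0 at y ∈ {0}; common: ∅.
  x = 1: f ≡ 0 at y ∈ {0}; g ≡ 0 at y ∈ {1}; common: ∅.
  x = 2: f ≡ 0 at y ∈ {2}; g ≡ 0 at y ∈ {2}; common: {2}.
  x = 3: f ≡ 0 at y ∈ {4}; g ≡ 0 at y ∈ {3}; common: ∅.
  x = 4: f ≡ 0 at y ∈ {1}; g ≡ 0 at y ∈ {4}; common: ∅.
Collecting: common zeros = {(2, 2)}, so the count is 1.
Comparison with the Bézout bound: 1 ≤ 1 = deg(f)·deg(g), as expected for curves with no common component (the bound is attained).


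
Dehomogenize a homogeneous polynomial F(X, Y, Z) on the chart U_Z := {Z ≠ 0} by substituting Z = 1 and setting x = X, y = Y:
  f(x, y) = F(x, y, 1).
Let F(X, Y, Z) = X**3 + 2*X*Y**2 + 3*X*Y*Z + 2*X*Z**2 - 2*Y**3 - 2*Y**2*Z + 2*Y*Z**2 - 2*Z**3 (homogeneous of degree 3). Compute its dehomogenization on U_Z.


f(x, y) = x**3 + 2*x*y**2 + 3*x*y + 2*x - 2*y**3 - 2*y**2 + 2*y - 2

On U_Z we set Z = 1. Each monomial c·X^i·Y^j·Z^k in F becomes c·x^i·y^j·1^k = c·x^i·y^j.
Substituting Z = 1: F(X, Y, 1) = x**3 + 2*x*y**2 + 3*x*y + 2*x - 2*y**3 - 2*y**2 + 2*y - 2.
Note: deg(f) ≤ deg(F) = 3; strict inequality happens when F is divisible by Z (lost terms).


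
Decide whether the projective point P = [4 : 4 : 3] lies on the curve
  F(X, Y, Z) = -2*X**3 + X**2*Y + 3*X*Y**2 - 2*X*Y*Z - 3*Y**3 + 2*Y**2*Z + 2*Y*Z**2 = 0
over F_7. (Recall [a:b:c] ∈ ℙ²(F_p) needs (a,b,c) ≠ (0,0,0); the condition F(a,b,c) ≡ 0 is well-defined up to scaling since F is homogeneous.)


F(4,4,3) ≡ 1 (mod 7); P is NOT on the curve.

Evaluate F(4, 4, 3) term-by-term (mod 7).
  -2*X**3 ↦ -2·64·1·1 = -128
  X**2*Y ↦ 1·16·4·1 = 64
  3*X*Y**2 ↦ 3·4·16·1 = 192
  -2*X*Y*Z ↦ -2·4·4·3 = -96
  -3*Y**3 ↦ -3·1·64·1 = -192
  2*Y**2*Z ↦ 2·1·16·3 = 96
  2*Y*Z**2 ↦ 2·1·4·9 = 72
Sum: F(4, 4, 3) = (-128) + (64) + (192) + (-96) + (-192) + (96) + (72) = 8.
Reducing mod 7: 8 ≡ 1 (mod 7).
Since F(a, b, c) ≡ 1 ≠ 0 (mod 7), P does NOT lie on the curve.


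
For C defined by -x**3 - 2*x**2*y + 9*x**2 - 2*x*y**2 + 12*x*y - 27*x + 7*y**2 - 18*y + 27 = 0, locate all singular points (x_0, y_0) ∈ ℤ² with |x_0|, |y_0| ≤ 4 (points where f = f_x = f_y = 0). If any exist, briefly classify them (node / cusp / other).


Singular points: {(3, 0)}; classification: cusp.

Compute partial derivatives:
  f_x = -3*x**2 - 4*x*y + 18*x - 2*y**2 + 12*y - 27.
  f_y = -2*x**2 - 4*x*y + 12*x + 14*y - 18.
Scan x_0 ∈ {−4, ..., 4}. For each x_0, f_y(x_0, y) is a polynomial in y; find its integer roots y ∈ {−4, ..., 4}, then test f_x and f at those candidates.
  x = -4: f_y(-4, y) = 30*y - 98; no integer root y with |y| ≤ 4.
  x = -3: f_y(-3, y) = 26*y - 72; no integer root y with |y| ≤ 4.
  x = -2: f_y(-2, y) = 22*y - 50; no integer root y with |y| ≤ 4.
  x = -1: f_y(-1, y) = 18*y - 32; no integer root y with |y| ≤ 4.
  x = 0: f_y(0, y) = 14*y - 18; no integer root y with |y| ≤ 4.
  x = 1: f_y(1, y) = 10*y - 8; no integer root y with |y| ≤ 4.
  x = 2: f_y(2, y) = 6*y - 2; no integer root y with |y| ≤ 4.
  x = 3: f_y(3, y) = 2*y; vanishes at y ∈ {0}. (3, 0): f_x = 0, f = 0 — SINGULAR.
  x = 4: f_y(4, y) = -2*y - 2; vanishes at y ∈ {-1}. (4, -1): f_x = -1 ≠ 0.
Only singular point on the grid: (3, 0).
Classify: substitute x = 3 + u, y = 0 + v and expand: f = -u**3 - 2*u**2*v - 2*u*v**2 + v**2.
No constant or linear terms (consistent with a singular point). Quadratic part: v**2. Cubic part: -u**3 - 2*u**2*v - 2*u*v**2.
The quadratic part v**2 is a perfect square, so there is a single (double) tangent line v = 0, i.e. y = 0. Restricting the cubic part to that line (v = 0) leaves -u**3 ≠ 0, so f is not divisible by v and the branch is v² ≈ u**3 to lowest order — this is a cusp.
Classification: cusp.


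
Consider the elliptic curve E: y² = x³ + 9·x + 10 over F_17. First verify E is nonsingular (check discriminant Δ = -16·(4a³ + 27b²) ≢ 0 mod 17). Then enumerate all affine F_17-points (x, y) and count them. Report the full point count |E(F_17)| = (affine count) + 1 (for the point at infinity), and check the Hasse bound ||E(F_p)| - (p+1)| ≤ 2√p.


Affine points = {(2, 6), (2, 11), (3, 8), (3, 9), (4, 5), (4, 12), (6, 5), (6, 12), (7, 5), (7, 12), (8, 4), (8, 13), (9, 2), (9, 15), (15, 1), (15, 16), (16, 0)}; affine count = 17; |E(F_17)| = 18.

Discriminant check: Δ ∝ 4a³ + 27b² = 4·9³ + 27·10² = 4·729 + 27·100 ≡ 6 (mod 17). Nonzero ⇒ E is nonsingular.
For each x ∈ F_17, compute rhs = x³ + 9·x + 10 mod 17, then count y ∈ F_17 with y² ≡ rhs.
  x = 0: rhs = 10, matching y values: none (0 points).
  x = 1: rhs = 3, matching y values: none (0 points).
  x = 2: rhs = 2, matching y values: 6, 11 (2 points).
  x = 3: rhs = 13, matching y values: 8, 9 (2 points).
  x = 4: rhs = 8, matching y values: 5, 12 (2 points).
  x = 5: rhs = 10, matching y values: none (0 points).
  x = 6: rhs = 8, matching y values: 5, 12 (2 points).
  x = 7: rhs = 8, matching y values: 5, 12 (2 points).
  x = 8: rhs = 16, matching y values: 4, 13 (2 points).
  x = 9: rhs = 4, matching y values: 2, 15 (2 points).
  x = 10: rhs = 12, matching y values: none (0 points).
  x = 11: rhs = 12, matching y values: none (0 points).
  x = 12: rhs = 10, matching y values: none (0 points).
  x = 13: rhs = 12, matching y values: none (0 points).
  x = 14: rhs = 7, matching y values: none (0 points).
  x = 15: rhs = 1, matching y values: 1, 16 (2 points).
  x = 16: rhs = 0, matching y values: 0 (1 points).
Total affine count: 17.
Full point count |E(F_17)| = 17 + 1 = 18.
Hasse bound: |18 − (17+1)| = |0| = 0 ≤ 2√17 ≈ 8.2462 ✓.


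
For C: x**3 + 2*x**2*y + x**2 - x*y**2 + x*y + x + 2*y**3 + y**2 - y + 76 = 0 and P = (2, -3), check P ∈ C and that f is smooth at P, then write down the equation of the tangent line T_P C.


Tangent line at P: -19*x + 69*y + 245 = 0.

Step 1: f(2, -3) = 0, so P lies on C.
Step 2: partial derivatives
  f_x(x, y) = 3*x**2 + 4*x*y + 2*x - y**2 + y + 1, f_y(x, y) = 2*x**2 - 2*x*y + x + 6*y**2 + 2*y - 1.
  f_x(P) = -19, f_y(P) = 69 (gradient nonzero, so P is smooth).
Step 3: tangent line at P: -19·(x − 2) + 69·(y − -3) = 0.
Expanding: -19*x + 69*y + 245 = 0.


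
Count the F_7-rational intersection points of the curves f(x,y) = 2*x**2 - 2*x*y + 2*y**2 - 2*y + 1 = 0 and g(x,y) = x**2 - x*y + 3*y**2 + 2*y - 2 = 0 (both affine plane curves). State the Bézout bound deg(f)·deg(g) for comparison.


Common zeros: {(4, 3), (6, 3)}; count = 2; Bézout bound = 4.

deg(f) = 2, deg(g) = 2, so Bézout bound = 4.
Scan x ∈ F_7. For each x, list the y ∈ F_7 with f(x, y) ≡ 0 and those with g(x, y) ≡ 0 (mod 7); the common zeros in that column are the intersection.
  x = 0: f ≡ 0 at y ∈ ∅; g ≡ 0 at y ∈ {2}; common: ∅.
  x = 1: f ≡ 0 at y ∈ ∅; g ≡ 0 at y ∈ ∅; common: ∅.
  x = 2: f ≡ 0 at y ∈ ∅; g ≡ 0 at y ∈ {2, 5}; common: ∅.
  x = 3: f ≡ 0 at y ∈ ∅; g ≡ 0 at y ∈ {0, 5}; common: ∅.
  x = 4: f ≡ 0 at y ∈ {2, 3}; g ≡ 0 at y ∈ {0, 3}; common: {3}.
  x = 5: f ≡ 0 at y ∈ {2, 4}; g ≡ 0 at y ∈ ∅; common: ∅.
  x = 6: f ≡ 0 at y ∈ {3, 4}; g ≡ 0 at y ∈ {3}; common: {3}.
Collecting: common zeros = {(4, 3), (6, 3)}, so the count is 2.
Comparison with the Bézout bound: 2 ≤ 4 = deg(f)·deg(g), as expected for curves with no common component (the affine F_7-count falls short of the bound because intersections may lie at infinity, over extension fields, or carry multiplicity).


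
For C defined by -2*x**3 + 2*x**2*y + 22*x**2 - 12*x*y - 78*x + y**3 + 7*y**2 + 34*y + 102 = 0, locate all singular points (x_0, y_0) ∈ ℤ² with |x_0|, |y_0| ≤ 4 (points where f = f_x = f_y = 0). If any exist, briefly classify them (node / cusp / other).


Singular points: {(3, -2)}; classification: cusp.

Compute partial derivatives:
  f_x = -6*x**2 + 4*x*y + 44*x - 12*y - 78.
  f_y = 2*x**2 - 12*x + 3*y**2 + 14*y + 34.
Scan x_0 ∈ {−4, ..., 4}. For each x_0, f_y(x_0, y) is a polynomial in y; find its integer roots y ∈ {−4, ..., 4}, then test f_x and f at those candidates.
  x = -4: f_y(-4, y) = 3*y**2 + 14*y + 114; no integer root y with |y| ≤ 4.
  x = -3: f_y(-3, y) = 3*y**2 + 14*y + 88; no integer root y with |y| ≤ 4.
  x = -2: f_y(-2, y) = 3*y**2 + 14*y + 66; no integer root y with |y| ≤ 4.
  x = -1: f_y(-1, y) = 3*y**2 + 14*y + 48; no integer root y with |y| ≤ 4.
  x = 0: f_y(0, y) = 3*y**2 + 14*y + 34; no integer root y with |y| ≤ 4.
  x = 1: f_y(1, y) = 3*y**2 + 14*y + 24; no integer root y with |y| ≤ 4.
  x = 2: f_y(2, y) = 3*y**2 + 14*y + 18; no integer root y with |y| ≤ 4.
  x = 3: f_y(3, y) = 3*y**2 + 14*y + 16; vanishes at y ∈ {-2}. (3, -2): f_x = 0, f = 0 — SINGULAR.
  x = 4: f_y(4, y) = 3*y**2 + 14*y + 18; no integer root y with |y| ≤ 4.
Only singular point on the grid: (3, -2).
Classify: substitute x = 3 + u, y = -2 + v and expand: f = -2*u**3 + 2*u**2*v + v**3 + v**2.
No constant or linear terms (consistent with a singular point). Quadratic part: v**2. Cubic part: -2*u**3 + 2*u**2*v + v**3.
The quadratic part v**2 is a perfect square, so there is a single (double) tangent line v = 0, i.e. y = -2. Restricting the cubic part to that line (v = 0) leaves -2*u**3 ≠ 0, so f is not divisible by v and the branch is v² ≈ 2*u**3 to lowest order — this is a cusp.
Classification: cusp.


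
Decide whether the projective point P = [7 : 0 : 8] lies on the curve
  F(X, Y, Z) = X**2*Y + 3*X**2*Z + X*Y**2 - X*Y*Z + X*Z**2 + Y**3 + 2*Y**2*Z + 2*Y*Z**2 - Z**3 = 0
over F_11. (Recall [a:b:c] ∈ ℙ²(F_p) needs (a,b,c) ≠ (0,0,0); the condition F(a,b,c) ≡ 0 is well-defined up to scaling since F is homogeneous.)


F(7,0,8) ≡ 1 (mod 11); P is NOT on the curve.

Evaluate F(7, 0, 8) term-by-term (mod 11).
  X**2*Y ↦ 1·49·0·1 = 0
  3*X**2*Z ↦ 3·49·1·8 = 1176
  X*Y**2 ↦ 1·7·0·1 = 0
  -X*Y*Z ↦ -1·7·0·8 = 0
  X*Z**2 ↦ 1·7·1·64 = 448
  Y**3 ↦ 1·1·0·1 = 0
  2*Y**2*Z ↦ 2·1·0·8 = 0
  2*Y*Z**2 ↦ 2·1·0·64 = 0
  -Z**3 ↦ -1·1·1·512 = -512
Sum: F(7, 0, 8) = (0) + (1176) + (0) + (0) + (448) + (0) + (0) + (0) + (-512) = 1112.
Reducing mod 11: 1112 ≡ 1 (mod 11).
Since F(a, b, c) ≡ 1 ≠ 0 (mod 11), P does NOT lie on the curve.


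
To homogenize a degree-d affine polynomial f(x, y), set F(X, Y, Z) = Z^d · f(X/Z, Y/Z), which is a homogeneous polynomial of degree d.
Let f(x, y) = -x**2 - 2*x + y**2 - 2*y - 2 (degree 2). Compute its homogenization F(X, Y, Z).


F(X, Y, Z) = -X**2 - 2*X*Z + Y**2 - 2*Y*Z - 2*Z**2

deg(f) = 2.
Substitute x = X/Z, y = Y/Z into f, then multiply by Z^2.
  monomial -1·x^2·y^0 ↦ -1·X^2·Y^0·Z^0.
  monomial -2·x^1·y^0 ↦ -2·X^1·Y^0·Z^1.
  monomial 1·x^0·y^2 ↦ 1·X^0·Y^2·Z^0.
  monomial -2·x^0·y^1 ↦ -2·X^0·Y^1·Z^1.
  monomial -2·x^0·y^0 ↦ -2·X^0·Y^0·Z^2.
Collecting: F(X, Y, Z) = -X**2 - 2*X*Z + Y**2 - 2*Y*Z - 2*Z**2.


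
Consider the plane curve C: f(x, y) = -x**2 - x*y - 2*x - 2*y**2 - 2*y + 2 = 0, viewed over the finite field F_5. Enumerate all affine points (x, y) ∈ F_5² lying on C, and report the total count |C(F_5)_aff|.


Affine F_5-points: {(0, 2), (1, 2), (1, 4), (3, 1), (3, 4), (4, 1)}; count = 6.

For each of the 25 pairs (x, y) ∈ F_5², evaluate f(x, y) mod 5. Record the zeros.
  x = 0: [0↦2, 1↦3, 2↦0, 3↦3, 4↦2]  zeros at y ∈ {2}
  x = 1: [0↦4, 1↦4, 2↦0, 3↦2, 4↦0]  zeros at y ∈ {2, 4}
  x = 2: [0↦4, 1↦3, 2↦3, 3↦4, 4↦1]  zeros at y ∈ ∅
  x = 3: [0↦2, 1↦0, 2↦4, 3↦4, 4↦0]  zeros at y ∈ {1, 4}
  x = 4: [0↦3, 1↦0, 2↦3, 3↦2, 4↦2]  zeros at y ∈ {1}
Collecting zeros: affine points = {(0, 2), (1, 2), (1, 4), (3, 1), (3, 4), (4, 1)}.
Total count |C(F_5)_aff| = 6.


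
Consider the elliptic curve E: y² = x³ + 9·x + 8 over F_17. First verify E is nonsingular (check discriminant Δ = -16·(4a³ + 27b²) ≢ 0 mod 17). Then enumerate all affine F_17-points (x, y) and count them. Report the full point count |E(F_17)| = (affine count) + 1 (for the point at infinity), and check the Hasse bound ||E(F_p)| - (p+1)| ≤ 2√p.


Affine points = {(0, 5), (0, 12), (1, 1), (1, 16), (2, 0), (5, 5), (5, 12), (9, 6), (9, 11), (12, 5), (12, 12), (15, 4), (15, 13), (16, 7), (16, 10)}; affine count = 15; |E(F_17)| = 16.

Discriminant check: Δ ∝ 4a³ + 27b² = 4·9³ + 27·8² = 4·729 + 27·64 ≡ 3 (mod 17). Nonzero ⇒ E is nonsingular.
For each x ∈ F_17, compute rhs = x³ + 9·x + 8 mod 17, then count y ∈ F_17 with y² ≡ rhs.
  x = 0: rhs = 8, matching y values: 5, 12 (2 points).
  x = 1: rhs = 1, matching y values: 1, 16 (2 points).
  x = 2: rhs = 0, matching y values: 0 (1 points).
  x = 3: rhs = 11, matching y values: none (0 points).
  x = 4: rhs = 6, matching y values: none (0 points).
  x = 5: rhs = 8, matching y values: 5, 12 (2 points).
  x = 6: rhs = 6, matching y values: none (0 points).
  x = 7: rhs = 6, matching y values: none (0 points).
  x = 8: rhs = 14, matching y values: none (0 points).
  x = 9: rhs = 2, matching y values: 6, 11 (2 points).
  x = 10: rhs = 10, matching y values: none (0 points).
  x = 11: rhs = 10, matching y values: none (0 points).
  x = 12: rhs = 8, matching y values: 5, 12 (2 points).
  x = 13: rhs = 10, matching y values: none (0 points).
  x = 14: rhs = 5, matching y values: none (0 points).
  x = 15: rhs = 16, matching y values: 4, 13 (2 points).
  x = 16: rhs = 15, matching y values: 7, 10 (2 points).
Total affine count: 15.
Full point count |E(F_17)| = 15 + 1 = 16.
Hasse bound: |16 − (17+1)| = |-2| = 2 ≤ 2√17 ≈ 8.2462 ✓.


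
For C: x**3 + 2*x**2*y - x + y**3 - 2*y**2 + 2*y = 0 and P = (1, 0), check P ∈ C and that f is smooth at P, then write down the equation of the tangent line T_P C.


Tangent line at P: 2*x + 4*y - 2 = 0.

Step 1: f(1, 0) = 0, so P lies on C.
Step 2: partial derivatives
  f_x(x, y) = 3*x**2 + 4*x*y - 1, f_y(x, y) = 2*x**2 + 3*y**2 - 4*y + 2.
  f_x(P) = 2, f_y(P) = 4 (gradient nonzero, so P is smooth).
Step 3: tangent line at P: 2·(x − 1) + 4·(y − 0) = 0.
Expanding: 2*x + 4*y - 2 = 0.


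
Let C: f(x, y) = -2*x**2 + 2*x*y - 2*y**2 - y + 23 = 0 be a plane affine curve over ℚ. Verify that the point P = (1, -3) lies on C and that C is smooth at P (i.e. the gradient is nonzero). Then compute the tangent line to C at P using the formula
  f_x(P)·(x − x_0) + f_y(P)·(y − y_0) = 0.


Tangent line at P: -10*x + 13*y + 49 = 0.

Step 1: f(1, -3) = 0, so P lies on C.
Step 2: partial derivatives
  f_x(x, y) = -4*x + 2*y, f_y(x, y) = 2*x - 4*y - 1.
  f_x(P) = -10, f_y(P) = 13 (gradient nonzero, so P is smooth).
Step 3: tangent line at P: -10·(x − 1) + 13·(y − -3) = 0.
Expanding: -10*x + 13*y + 49 = 0.


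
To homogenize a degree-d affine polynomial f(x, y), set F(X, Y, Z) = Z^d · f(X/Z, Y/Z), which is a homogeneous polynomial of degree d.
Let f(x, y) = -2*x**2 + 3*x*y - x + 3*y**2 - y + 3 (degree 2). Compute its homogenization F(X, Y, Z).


F(X, Y, Z) = -2*X**2 + 3*X*Y - X*Z + 3*Y**2 - Y*Z + 3*Z**2

deg(f) = 2.
Substitute x = X/Z, y = Y/Z into f, then multiply by Z^2.
  monomial -2·x^2·y^0 ↦ -2·X^2·Y^0·Z^0.
  monomial 3·x^1·y^1 ↦ 3·X^1·Y^1·Z^0.
  monomial -1·x^1·y^0 ↦ -1·X^1·Y^0·Z^1.
  monomial 3·x^0·y^2 ↦ 3·X^0·Y^2·Z^0.
  monomial -1·x^0·y^1 ↦ -1·X^0·Y^1·Z^1.
  monomial 3·x^0·y^0 ↦ 3·X^0·Y^0·Z^2.
Collecting: F(X, Y, Z) = -2*X**2 + 3*X*Y - X*Z + 3*Y**2 - Y*Z + 3*Z**2.


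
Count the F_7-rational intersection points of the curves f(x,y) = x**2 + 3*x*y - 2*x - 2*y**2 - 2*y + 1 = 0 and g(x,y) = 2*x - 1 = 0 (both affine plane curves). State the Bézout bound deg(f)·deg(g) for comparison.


Common zeros: {(4, 2), (4, 3)}; count = 2; Bézout bound = 2.

deg(f) = 2, deg(g) = 1, so Bézout bound = 2.
Scan x ∈ F_7. For each x, list the y ∈ F_7 with f(x, y) ≡ 0 and those with g(x, y) ≡ 0 (mod 7); the common zeros in that column are the intersection.
  x = 0: f ≡ 0 at y ∈ ∅; g ≡ 0 at y ∈ ∅; common: ∅.
  x = 1: f ≡ 0 at y ∈ {0, 4}; g ≡ 0 at y ∈ ∅; common: ∅.
  x = 2: f ≡ 0 at y ∈ ∅; g ≡ 0 at y ∈ ∅; common: ∅.
  x = 3: f ≡ 0 at y ∈ {3, 4}; g ≡ 0 at y ∈ ∅; common: ∅.
  x = 4: f ≡ 0 at y ∈ {2, 3}; g ≡ 0 at y ∈ {0, 1, 2, 3, 4, 5, 6}; common: {2, 3}.
  x = 5: f ≡ 0 at y ∈ ∅; g ≡ 0 at y ∈ ∅; common: ∅.
  x = 6: f ≡ 0 at y ∈ {2, 6}; g ≡ 0 at y ∈ ∅; common: ∅.
Collecting: common zeros = {(4, 2), (4, 3)}, so the count is 2.
Comparison with the Bézout bound: 2 ≤ 2 = deg(f)·deg(g), as expected for curves with no common component (the bound is attained).


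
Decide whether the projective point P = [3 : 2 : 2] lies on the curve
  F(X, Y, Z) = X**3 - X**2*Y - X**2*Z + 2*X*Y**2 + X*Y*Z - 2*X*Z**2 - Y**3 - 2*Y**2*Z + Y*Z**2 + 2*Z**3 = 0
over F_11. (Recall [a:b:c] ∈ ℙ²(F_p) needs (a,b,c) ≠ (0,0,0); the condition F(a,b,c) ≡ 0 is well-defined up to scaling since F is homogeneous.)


F(3,2,2) ≡ 3 (mod 11); P is NOT on the curve.

Evaluate F(3, 2, 2) term-by-term (mod 11).
  X**3 ↦ 1·27·1·1 = 27
  -X**2*Y ↦ -1·9·2·1 = -18
  -X**2*Z ↦ -1·9·1·2 = -18
  2*X*Y**2 ↦ 2·3·4·1 = 24
  X*Y*Z ↦ 1·3·2·2 = 12
  -2*X*Z**2 ↦ -2·3·1·4 = -24
  -Y**3 ↦ -1·1·8·1 = -8
  -2*Y**2*Z ↦ -2·1·4·2 = -16
  Y*Z**2 ↦ 1·1·2·4 = 8
  2*Z**3 ↦ 2·1·1·8 = 16
Sum: F(3, 2, 2) = (27) + (-18) + (-18) + (24) + (12) + (-24) + (-8) + (-16) + (8) + (16) = 3.
Reducing mod 11: 3 ≡ 3 (mod 11).
Since F(a, b, c) ≡ 3 ≠ 0 (mod 11), P does NOT lie on the curve.


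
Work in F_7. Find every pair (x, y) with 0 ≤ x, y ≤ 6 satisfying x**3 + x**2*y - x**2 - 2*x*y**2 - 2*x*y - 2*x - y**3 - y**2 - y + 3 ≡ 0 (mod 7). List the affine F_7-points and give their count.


Affine F_7-points: {(0, 1), (1, 4), (2, 5), (2, 6), (3, 6), (4, 6), (5, 4)}; count = 7.

For each of the 49 pairs (x, y) ∈ F_7², evaluate f(x, y) mod 7. Record the zeros.
  x = 0: [0↦3, 1↦0, 2↦3, 3↦6, 4↦3, 5↦2, 6↦4]  zeros at y ∈ {1}
  x = 1: [0↦1, 1↦2, 2↦5, 3↦4, 4↦0, 5↦1, 6↦1]  zeros at y ∈ {4}
  x = 2: [0↦3, 1↦3, 2↦1, 3↦5, 4↦2, 5↦0, 6↦0]  zeros at y ∈ {5, 6}
  x = 3: [0↦1, 1↦2, 2↦4, 3↦1, 4↦1, 5↦5, 6↦0]  zeros at y ∈ {6}
  x = 4: [0↦1, 1↦5, 2↦6, 3↦5, 4↦3, 5↦1, 6↦0]  zeros at y ∈ {6}
  x = 5: [0↦2, 1↦4, 2↦6, 3↦2, 4↦0, 5↦1, 6↦6]  zeros at y ∈ {4}
  x = 6: [0↦3, 1↦5, 2↦3, 3↦5, 4↦5, 5↦4, 6↦3]  zeros at y ∈ ∅
Collecting zeros: affine points = {(0, 1), (1, 4), (2, 5), (2, 6), (3, 6), (4, 6), (5, 4)}.
Total count |C(F_7)_aff| = 7.


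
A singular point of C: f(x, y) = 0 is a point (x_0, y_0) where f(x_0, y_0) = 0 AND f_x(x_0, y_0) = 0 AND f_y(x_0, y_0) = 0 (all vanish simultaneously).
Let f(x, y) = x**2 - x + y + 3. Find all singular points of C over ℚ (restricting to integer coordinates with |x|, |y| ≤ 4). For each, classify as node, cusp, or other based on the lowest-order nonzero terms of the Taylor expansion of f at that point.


No singular points in the scanned grid; C is smooth there.

Compute partial derivatives:
  f_x = 2*x - 1.
  f_y = 1.
f_y = 1 is a nonzero constant, so f_y never vanishes: no point (x, y) can satisfy f = f_x = f_y = 0. In particular no (x, y) ∈ {−4, ..., 4}² is singular; the curve is smooth.


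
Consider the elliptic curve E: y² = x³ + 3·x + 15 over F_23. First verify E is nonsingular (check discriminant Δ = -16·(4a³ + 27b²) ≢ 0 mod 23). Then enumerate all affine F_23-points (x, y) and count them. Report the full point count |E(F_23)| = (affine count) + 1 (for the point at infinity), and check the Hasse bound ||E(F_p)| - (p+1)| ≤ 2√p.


Affine points = {(2, 11), (2, 12), (9, 9), (9, 14), (12, 10), (12, 13), (14, 8), (14, 15), (15, 10), (15, 13), (18, 6), (18, 17), (19, 10), (19, 13), (20, 5), (20, 18), (21, 1), (21, 22)}; affine count = 18; |E(F_23)| = 19.

Discriminant check: Δ ∝ 4a³ + 27b² = 4·3³ + 27·15² = 4·27 + 27·225 ≡ 19 (mod 23). Nonzero ⇒ E is nonsingular.
For each x ∈ F_23, compute rhs = x³ + 3·x + 15 mod 23, then count y ∈ F_23 with y² ≡ rhs.
  x = 0: rhs = 15, matching y values: none (0 points).
  x = 1: rhs = 19, matching y values: none (0 points).
  x = 2: rhs = 6, matching y values: 11, 12 (2 points).
  x = 3: rhs = 5, matching y values: none (0 points).
  x = 4: rhs = 22, matching y values: none (0 points).
  x = 5: rhs = 17, matching y values: none (0 points).
  x = 6: rhs = 19, matching y values: none (0 points).
  x = 7: rhs = 11, matching y values: none (0 points).
  x = 8: rhs = 22, matching y values: none (0 points).
  x = 9: rhs = 12, matching y values: 9, 14 (2 points).
  x = 10: rhs = 10, matching y values: none (0 points).
  x = 11: rhs = 22, matching y values: none (0 points).
  x = 12: rhs = 8, matching y values: 10, 13 (2 points).
  x = 13: rhs = 20, matching y values: none (0 points).
  x = 14: rhs = 18, matching y values: 8, 15 (2 points).
  x = 15: rhs = 8, matching y values: 10, 13 (2 points).
  x = 16: rhs = 19, matching y values: none (0 points).
  x = 17: rhs = 11, matching y values: none (0 points).
  x = 18: rhs = 13, matching y values: 6, 17 (2 points).
  x = 19: rhs = 8, matching y values: 10, 13 (2 points).
  x = 20: rhs = 2, matching y values: 5, 18 (2 points).
  x = 21: rhs = 1, matching y values: 1, 22 (2 points).
  x = 22: rhs = 11, matching y values: none (0 points).
Total affine count: 18.
Full point count |E(F_23)| = 18 + 1 = 19.
Hasse bound: |19 − (23+1)| = |-5| = 5 ≤ 2√23 ≈ 9.5917 ✓.


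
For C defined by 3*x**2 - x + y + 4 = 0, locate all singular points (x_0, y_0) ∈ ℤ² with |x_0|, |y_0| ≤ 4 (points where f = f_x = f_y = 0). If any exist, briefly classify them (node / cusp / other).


No singular points in the scanned grid; C is smooth there.

Compute partial derivatives:
  f_x = 6*x - 1.
  f_y = 1.
f_y = 1 is a nonzero constant, so f_y never vanishes: no point (x, y) can satisfy f = f_x = f_y = 0. In particular no (x, y) ∈ {−4, ..., 4}² is singular; the curve is smooth.


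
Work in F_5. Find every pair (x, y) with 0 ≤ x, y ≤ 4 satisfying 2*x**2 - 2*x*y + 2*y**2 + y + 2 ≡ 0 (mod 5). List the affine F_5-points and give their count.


Affine F_5-points: {(0, 1), (1, 1), (1, 2), (2, 0), (2, 4), (3, 0)}; count = 6.

For each of the 25 pairs (x, y) ∈ F_5², evaluate f(x, y) mod 5. Record the zeros.
  x = 0: [0↦2, 1↦0, 2↦2, 3↦3, 4↦3]  zeros at y ∈ {1}
  x = 1: [0↦4, 1↦0, 2↦0, 3↦4, 4↦2]  zeros at y ∈ {1, 2}
  x = 2: [0↦0, 1↦4, 2↦2, 3↦4, 4↦0]  zeros at y ∈ {0, 4}
  x = 3: [0↦0, 1↦2, 2↦3, 3↦3, 4↦2]  zeros at y ∈ {0}
  x = 4: [0↦4, 1↦4, 2↦3, 3↦1, 4↦3]  zeros at y ∈ ∅
Collecting zeros: affine points = {(0, 1), (1, 1), (1, 2), (2, 0), (2, 4), (3, 0)}.
Total count |C(F_5)_aff| = 6.


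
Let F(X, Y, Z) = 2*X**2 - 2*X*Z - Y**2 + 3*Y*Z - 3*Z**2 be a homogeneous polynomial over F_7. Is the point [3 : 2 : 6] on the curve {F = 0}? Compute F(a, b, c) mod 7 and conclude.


F(3,2,6) ≡ 4 (mod 7); P is NOT on the curve.

Evaluate F(3, 2, 6) term-by-term (mod 7).
  2*X**2 ↦ 2·9·1·1 = 18
  -2*X*Z ↦ -2·3·1·6 = -36
  -Y**2 ↦ -1·1·4·1 = -4
  3*Y*Z ↦ 3·1·2·6 = 36
  -3*Z**2 ↦ -3·1·1·36 = -108
Sum: F(3, 2, 6) = (18) + (-36) + (-4) + (36) + (-108) = -94.
Reducing mod 7: -94 ≡ 4 (mod 7).
Since F(a, b, c) ≡ 4 ≠ 0 (mod 7), P does NOT lie on the curve.


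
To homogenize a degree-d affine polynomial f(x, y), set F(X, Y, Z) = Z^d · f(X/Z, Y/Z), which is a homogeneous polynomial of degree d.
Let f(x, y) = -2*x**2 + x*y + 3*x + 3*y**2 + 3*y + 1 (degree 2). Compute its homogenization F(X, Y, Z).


F(X, Y, Z) = -2*X**2 + X*Y + 3*X*Z + 3*Y**2 + 3*Y*Z + Z**2

deg(f) = 2.
Substitute x = X/Z, y = Y/Z into f, then multiply by Z^2.
  monomial -2·x^2·y^0 ↦ -2·X^2·Y^0·Z^0.
  monomial 1·x^1·y^1 ↦ 1·X^1·Y^1·Z^0.
  monomial 3·x^1·y^0 ↦ 3·X^1·Y^0·Z^1.
  monomial 3·x^0·y^2 ↦ 3·X^0·Y^2·Z^0.
  monomial 3·x^0·y^1 ↦ 3·X^0·Y^1·Z^1.
  monomial 1·x^0·y^0 ↦ 1·X^0·Y^0·Z^2.
Collecting: F(X, Y, Z) = -2*X**2 + X*Y + 3*X*Z + 3*Y**2 + 3*Y*Z + Z**2.


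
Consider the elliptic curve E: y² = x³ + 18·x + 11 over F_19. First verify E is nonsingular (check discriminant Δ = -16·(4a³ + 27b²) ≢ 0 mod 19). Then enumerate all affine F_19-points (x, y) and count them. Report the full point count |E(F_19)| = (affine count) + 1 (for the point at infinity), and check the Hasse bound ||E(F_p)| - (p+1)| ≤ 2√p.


Affine points = {(0, 7), (0, 12), (1, 7), (1, 12), (2, 6), (2, 13), (3, 4), (3, 15), (5, 6), (5, 13), (7, 9), (7, 10), (9, 3), (9, 16), (11, 1), (11, 18), (12, 6), (12, 13), (14, 9), (14, 10), (16, 5), (16, 14), (17, 9), (17, 10), (18, 7), (18, 12)}; affine count = 26; |E(F_19)| = 27.

Discriminant check: Δ ∝ 4a³ + 27b² = 4·18³ + 27·11² = 4·5832 + 27·121 ≡ 14 (mod 19). Nonzero ⇒ E is nonsingular.
For each x ∈ F_19, compute rhs = x³ + 18·x + 11 mod 19, then count y ∈ F_19 with y² ≡ rhs.
  x = 0: rhs = 11, matching y values: 7, 12 (2 points).
  x = 1: rhs = 11, matching y values: 7, 12 (2 points).
  x = 2: rhs = 17, matching y values: 6, 13 (2 points).
  x = 3: rhs = 16, matching y values: 4, 15 (2 points).
  x = 4: rhs = 14, matching y values: none (0 points).
  x = 5: rhs = 17, matching y values: 6, 13 (2 points).
  x = 6: rhs = 12, matching y values: none (0 points).
  x = 7: rhs = 5, matching y values: 9, 10 (2 points).
  x = 8: rhs = 2, matching y values: none (0 points).
  x = 9: rhs = 9, matching y values: 3, 16 (2 points).
  x = 10: rhs = 13, matching y values: none (0 points).
  x = 11: rhs = 1, matching y values: 1, 18 (2 points).
  x = 12: rhs = 17, matching y values: 6, 13 (2 points).
  x = 13: rhs = 10, matching y values: none (0 points).
  x = 14: rhs = 5, matching y values: 9, 10 (2 points).
  x = 15: rhs = 8, matching y values: none (0 points).
  x = 16: rhs = 6, matching y values: 5, 14 (2 points).
  x = 17: rhs = 5, matching y values: 9, 10 (2 points).
  x = 18: rhs = 11, matching y values: 7, 12 (2 points).
Total affine count: 26.
Full point count |E(F_19)| = 26 + 1 = 27.
Hasse bound: |27 − (19+1)| = |7| = 7 ≤ 2√19 ≈ 8.7178 ✓.


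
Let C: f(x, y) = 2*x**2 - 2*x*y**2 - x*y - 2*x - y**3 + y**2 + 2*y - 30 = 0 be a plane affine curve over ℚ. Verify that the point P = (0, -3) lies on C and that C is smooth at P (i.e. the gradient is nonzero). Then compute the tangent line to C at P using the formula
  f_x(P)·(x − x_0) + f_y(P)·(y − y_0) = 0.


Tangent line at P: -17*x - 31*y - 93 = 0.

Step 1: f(0, -3) = 0, so P lies on C.
Step 2: partial derivatives
  f_x(x, y) = 4*x - 2*y**2 - y - 2, f_y(x, y) = -4*x*y - x - 3*y**2 + 2*y + 2.
  f_x(P) = -17, f_y(P) = -31 (gradient nonzero, so P is smooth).
Step 3: tangent line at P: -17·(x − 0) + -31·(y − -3) = 0.
Expanding: -17*x - 31*y - 93 = 0.


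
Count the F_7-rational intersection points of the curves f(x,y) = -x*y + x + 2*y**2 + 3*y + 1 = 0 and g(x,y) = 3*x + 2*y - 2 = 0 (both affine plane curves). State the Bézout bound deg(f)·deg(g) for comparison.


Common zeros: ∅; count = 0; Bézout bound = 2.

deg(f) = 2, deg(g) = 1, so Bézout bound = 2.
Scan x ∈ F_7. For each x, list the y ∈ F_7 with f(x, y) ≡ 0 and those with g(x, y) ≡ 0 (mod 7); the common zeros in that column are the intersection.
  x = 0: f ≡ 0 at y ∈ {3, 6}; g ≡ 0 at y ∈ {1}; common: ∅.
  x = 1: f ≡ 0 at y ∈ {2, 4}; g ≡ 0 at y ∈ {3}; common: ∅.
  x = 2: f ≡ 0 at y ∈ ∅; g ≡ 0 at y ∈ {5}; common: ∅.
  x = 3: f ≡ 0 at y ∈ ∅; g ≡ 0 at y ∈ {0}; common: ∅.
  x = 4: f ≡ 0 at y ∈ ∅; g ≡ 0 at y ∈ {2}; common: ∅.
  x = 5: f ≡ 0 at y ∈ ∅; g ≡ 0 at y ∈ {4}; common: ∅.
  x = 6: f ≡ 0 at y ∈ {0, 5}; g ≡ 0 at y ∈ {6}; common: ∅.
Collecting: common zeros = ∅, so the count is 0.
Comparison with the Bézout bound: 0 ≤ 2 = deg(f)·deg(g), as expected for curves with no common component (the affine F_7-count falls short of the bound because intersections may lie at infinity, over extension fields, or carry multiplicity).


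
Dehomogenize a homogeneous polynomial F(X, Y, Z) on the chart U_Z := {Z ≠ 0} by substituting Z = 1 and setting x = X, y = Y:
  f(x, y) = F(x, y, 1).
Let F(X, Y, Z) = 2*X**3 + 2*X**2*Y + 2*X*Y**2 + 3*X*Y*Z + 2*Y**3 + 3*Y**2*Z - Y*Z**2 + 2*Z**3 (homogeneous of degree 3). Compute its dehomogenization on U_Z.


f(x, y) = 2*x**3 + 2*x**2*y + 2*x*y**2 + 3*x*y + 2*y**3 + 3*y**2 - y + 2

On U_Z we set Z = 1. Each monomial c·X^i·Y^j·Z^k in F becomes c·x^i·y^j·1^k = c·x^i·y^j.
Substituting Z = 1: F(X, Y, 1) = 2*x**3 + 2*x**2*y + 2*x*y**2 + 3*x*y + 2*y**3 + 3*y**2 - y + 2.
Note: deg(f) ≤ deg(F) = 3; strict inequality happens when F is divisible by Z (lost terms).


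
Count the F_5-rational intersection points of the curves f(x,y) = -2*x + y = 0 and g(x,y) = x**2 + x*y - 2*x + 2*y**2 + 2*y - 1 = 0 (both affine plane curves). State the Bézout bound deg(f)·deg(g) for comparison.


Common zeros: ∅; count = 0; Bézout bound = 2.

deg(f) = 1, deg(g) = 2, so Bézout bound = 2.
Scan x ∈ F_5. For each x, list the y ∈ F_5 with f(x, y) ≡ 0 and those with g(x, y) ≡ 0 (mod 5); the common zeros in that column are the intersection.
  x = 0: f ≡ 0 at y ∈ {0}; g ≡ 0 at y ∈ ∅; common: ∅.
  x = 1: f ≡ 0 at y ∈ {2}; g ≡ 0 at y ∈ {3}; common: ∅.
  x = 2: f ≡ 0 at y ∈ {4}; g ≡ 0 at y ∈ {1, 2}; common: ∅.
  x = 3: f ≡ 0 at y ∈ {1}; g ≡ 0 at y ∈ {2, 3}; common: ∅.
  x = 4: f ≡ 0 at y ∈ {3}; g ≡ 0 at y ∈ {1}; common: ∅.
Collecting: common zeros = ∅, so the count is 0.
Comparison with the Bézout bound: 0 ≤ 2 = deg(f)·deg(g), as expected for curves with no common component (the affine F_5-count falls short of the bound because intersections may lie at infinity, over extension fields, or carry multiplicity).


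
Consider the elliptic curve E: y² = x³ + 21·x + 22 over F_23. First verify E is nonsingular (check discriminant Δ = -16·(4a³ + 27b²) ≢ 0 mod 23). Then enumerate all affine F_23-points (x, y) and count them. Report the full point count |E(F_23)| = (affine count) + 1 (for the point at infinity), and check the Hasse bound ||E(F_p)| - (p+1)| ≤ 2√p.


Affine points = {(2, 7), (2, 16), (4, 3), (4, 20), (7, 11), (7, 12), (8, 9), (8, 14), (10, 6), (10, 17), (12, 1), (12, 22), (13, 10), (13, 13), (14, 1), (14, 22), (15, 3), (15, 20), (17, 5), (17, 18), (19, 9), (19, 14), (20, 1), (20, 22), (21, 8), (21, 15), (22, 0)}; affine count = 27; |E(F_23)| = 28.

Discriminant check: Δ ∝ 4a³ + 27b² = 4·21³ + 27·22² = 4·9261 + 27·484 ≡ 18 (mod 23). Nonzero ⇒ E is nonsingular.
For each x ∈ F_23, compute rhs = x³ + 21·x + 22 mod 23, then count y ∈ F_23 with y² ≡ rhs.
  x = 0: rhs = 22, matching y values: none (0 points).
  x = 1: rhs = 21, matching y values: none (0 points).
  x = 2: rhs = 3, matching y values: 7, 16 (2 points).
  x = 3: rhs = 20, matching y values: none (0 points).
  x = 4: rhs = 9, matching y values: 3, 20 (2 points).
  x = 5: rhs = 22, matching y values: none (0 points).
  x = 6: rhs = 19, matching y values: none (0 points).
  x = 7: rhs = 6, matching y values: 11, 12 (2 points).
  x = 8: rhs = 12, matching y values: 9, 14 (2 points).
  x = 9: rhs = 20, matching y values: none (0 points).
  x = 10: rhs = 13, matching y values: 6, 17 (2 points).
  x = 11: rhs = 20, matching y values: none (0 points).
  x = 12: rhs = 1, matching y values: 1, 22 (2 points).
  x = 13: rhs = 8, matching y values: 10, 13 (2 points).
  x = 14: rhs = 1, matching y values: 1, 22 (2 points).
  x = 15: rhs = 9, matching y values: 3, 20 (2 points).
  x = 16: rhs = 15, matching y values: none (0 points).
  x = 17: rhs = 2, matching y values: 5, 18 (2 points).
  x = 18: rhs = 22, matching y values: none (0 points).
  x = 19: rhs = 12, matching y values: 9, 14 (2 points).
  x = 20: rhs = 1, matching y values: 1, 22 (2 points).
  x = 21: rhs = 18, matching y values: 8, 15 (2 points).
  x = 22: rhs = 0, matching y values: 0 (1 points).
Total affine count: 27.
Full point count |E(F_23)| = 27 + 1 = 28.
Hasse bound: |28 − (23+1)| = |4| = 4 ≤ 2√23 ≈ 9.5917 ✓.
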